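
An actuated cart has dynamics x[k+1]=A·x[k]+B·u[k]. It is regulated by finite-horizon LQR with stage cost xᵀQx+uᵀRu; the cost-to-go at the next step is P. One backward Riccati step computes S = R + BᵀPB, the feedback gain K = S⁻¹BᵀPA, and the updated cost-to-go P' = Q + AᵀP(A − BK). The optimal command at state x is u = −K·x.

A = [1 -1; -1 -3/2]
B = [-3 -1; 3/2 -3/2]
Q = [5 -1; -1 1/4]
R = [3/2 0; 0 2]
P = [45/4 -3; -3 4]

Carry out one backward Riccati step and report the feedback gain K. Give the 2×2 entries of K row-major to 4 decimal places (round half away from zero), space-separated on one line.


BᵀP = [-38.2500 15.0000; -6.7500 -3.0000]
S = R + BᵀPB = [3/2 0; 0 2] + [137.2500 15.7500; 15.7500 11.2500] = [138.7500 15.7500; 15.7500 13.2500]
BᵀPA = [-53.2500 15.7500; -3.7500 11.2500]
K = S⁻¹·BᵀPA = [-0.4065 0.0198; 0.2002 0.8255]
A−BK = [-0.0193 -0.1151; -0.0900 -0.2914]
AᵀP(A−BK) = [0.3542 0.4004; 0.4004 1.6510]
P' = Q + AᵀP(A−BK) = [5.3542 -0.5996; -0.5996 1.9010]
tr(P') = 7.2552

-0.4065 0.0198 0.2002 0.8255


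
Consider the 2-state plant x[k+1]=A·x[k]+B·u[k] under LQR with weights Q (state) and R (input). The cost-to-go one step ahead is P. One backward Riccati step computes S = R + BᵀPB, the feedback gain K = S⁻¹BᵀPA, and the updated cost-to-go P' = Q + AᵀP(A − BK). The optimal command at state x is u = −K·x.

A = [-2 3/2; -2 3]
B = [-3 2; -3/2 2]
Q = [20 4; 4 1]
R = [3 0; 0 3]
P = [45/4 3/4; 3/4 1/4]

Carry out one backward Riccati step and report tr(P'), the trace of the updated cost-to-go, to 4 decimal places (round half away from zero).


BᵀP = [-34.8750 -2.6250; 24.0000 2.0000]
S = R + BᵀPB = [3 0; 0 3] + [108.5625 -75.0000; -75.0000 52.0000] = [111.5625 -75.0000; -75.0000 55.0000]
BᵀPA = [75.0000 -60.1875; -52.0000 42.0000]
K = S⁻¹·BᵀPA = [0.4404 -0.3138; -0.3450 0.3358]
A−BK = [0.0110 -0.1128; -0.6495 1.8578]
AᵀP(A−BK) = [1.0349 -1.0073; -1.0073 1.3252]
P' = Q + AᵀP(A−BK) = [21.0349 2.9927; 2.9927 2.3252]
tr(P') = 23.3601

23.3601


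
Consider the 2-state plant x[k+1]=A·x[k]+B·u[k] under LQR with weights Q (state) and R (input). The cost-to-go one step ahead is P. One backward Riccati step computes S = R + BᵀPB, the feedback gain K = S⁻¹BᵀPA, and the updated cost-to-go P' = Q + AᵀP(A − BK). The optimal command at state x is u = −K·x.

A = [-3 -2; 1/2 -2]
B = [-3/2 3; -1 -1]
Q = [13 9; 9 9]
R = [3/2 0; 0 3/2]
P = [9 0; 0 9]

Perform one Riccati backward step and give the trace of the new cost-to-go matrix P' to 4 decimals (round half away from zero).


27.6160

BᵀP = [-13.5000 -9.0000; 27.0000 -9.0000]
S = R + BᵀPB = [3/2 0; 0 3/2] + [29.2500 -31.5000; -31.5000 90.0000] = [30.7500 -31.5000; -31.5000 91.5000]
BᵀPA = [36.0000 45.0000; -85.5000 -36.0000]
K = S⁻¹·BᵀPA = [0.3298 1.6380; -0.8209 0.1705]
A−BK = [-0.0426 -0.0544; 0.0090 -0.1915]
AᵀP(A−BK) = [1.1910 0.6059; 0.6059 4.4250]
P' = Q + AᵀP(A−BK) = [14.1910 9.6059; 9.6059 13.4250]
tr(P') = 27.6160


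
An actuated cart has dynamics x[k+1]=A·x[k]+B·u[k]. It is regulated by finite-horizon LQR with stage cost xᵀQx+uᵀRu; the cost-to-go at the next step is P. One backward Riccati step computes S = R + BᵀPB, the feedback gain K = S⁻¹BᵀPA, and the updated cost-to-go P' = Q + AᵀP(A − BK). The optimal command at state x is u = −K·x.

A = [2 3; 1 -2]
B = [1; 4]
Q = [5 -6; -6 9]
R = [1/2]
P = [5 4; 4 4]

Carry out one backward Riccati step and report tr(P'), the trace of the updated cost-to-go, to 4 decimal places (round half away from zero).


BᵀP = [21.0000 20.0000]
S = R + BᵀPB = [1/2] + [101.0000] = [101.5000]
BᵀPA = [62.0000 23.0000]
K = S⁻¹·BᵀPA = [0.6108 0.2266]
A−BK = [1.3892 2.7734; -1.4433 -2.9064]
AᵀP(A−BK) = [2.1281 3.9507; 3.9507 7.7882]
P' = Q + AᵀP(A−BK) = [7.1281 -2.0493; -2.0493 16.7882]
tr(P') = 23.9163

23.9163


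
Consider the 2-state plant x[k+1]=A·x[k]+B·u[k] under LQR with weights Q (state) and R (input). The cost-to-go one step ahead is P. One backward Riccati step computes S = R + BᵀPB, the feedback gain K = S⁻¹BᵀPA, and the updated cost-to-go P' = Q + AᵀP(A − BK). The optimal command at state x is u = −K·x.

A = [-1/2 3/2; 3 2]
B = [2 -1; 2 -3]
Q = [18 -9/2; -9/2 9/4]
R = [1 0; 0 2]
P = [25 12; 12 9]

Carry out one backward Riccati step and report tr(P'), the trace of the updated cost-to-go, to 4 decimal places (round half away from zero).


BᵀP = [74.0000 42.0000; -61.0000 -39.0000]
S = R + BᵀPB = [1 0; 0 2] + [232.0000 -200.0000; -200.0000 178.0000] = [233.0000 -200.0000; -200.0000 180.0000]
BᵀPA = [89.0000 195.0000; -86.5000 -169.5000]
K = S⁻¹·BᵀPA = [-0.6598 0.6186; -1.2137 -0.2544]
A−BK = [-0.3941 0.0085; 0.6786 -0.0003]
AᵀP(A−BK) = [4.9901 0.1945; 0.1945 0.5138]
P' = Q + AᵀP(A−BK) = [22.9901 -4.3055; -4.3055 2.7638]
tr(P') = 25.7539

25.7539


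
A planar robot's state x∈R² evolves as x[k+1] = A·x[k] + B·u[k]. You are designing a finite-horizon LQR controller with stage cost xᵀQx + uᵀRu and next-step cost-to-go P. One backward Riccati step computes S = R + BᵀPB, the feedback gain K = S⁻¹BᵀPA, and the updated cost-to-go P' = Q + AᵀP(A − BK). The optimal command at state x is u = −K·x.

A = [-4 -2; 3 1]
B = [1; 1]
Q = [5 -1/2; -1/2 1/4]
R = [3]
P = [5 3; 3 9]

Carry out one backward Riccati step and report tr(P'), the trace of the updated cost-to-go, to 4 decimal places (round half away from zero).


109.8587

BᵀP = [8.0000 12.0000]
S = R + BᵀPB = [3] + [20.0000] = [23.0000]
BᵀPA = [4.0000 -4.0000]
K = S⁻¹·BᵀPA = [0.1739 -0.1739]
A−BK = [-4.1739 -1.8261; 2.8261 1.1739]
AᵀP(A−BK) = [88.3043 37.6957; 37.6957 16.3043]
P' = Q + AᵀP(A−BK) = [93.3043 37.1957; 37.1957 16.5543]
tr(P') = 109.8587


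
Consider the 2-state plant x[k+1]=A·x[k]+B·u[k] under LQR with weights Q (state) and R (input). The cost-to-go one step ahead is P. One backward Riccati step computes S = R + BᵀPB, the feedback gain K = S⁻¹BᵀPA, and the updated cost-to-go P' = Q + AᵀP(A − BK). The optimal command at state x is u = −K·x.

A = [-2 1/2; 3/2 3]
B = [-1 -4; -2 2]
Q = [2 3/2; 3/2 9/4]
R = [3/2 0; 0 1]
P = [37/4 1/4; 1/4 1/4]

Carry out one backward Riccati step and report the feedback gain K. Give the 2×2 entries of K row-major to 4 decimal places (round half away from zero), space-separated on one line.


-0.0585 -0.6582 0.5099 0.0338

BᵀP = [-9.7500 -0.7500; -36.5000 -0.5000]
S = R + BᵀPB = [3/2 0; 0 1] + [11.2500 37.5000; 37.5000 145.0000] = [12.7500 37.5000; 37.5000 146.0000]
BᵀPA = [18.3750 -7.1250; 72.2500 -19.7500]
K = S⁻¹·BᵀPA = [-0.0585 -0.6582; 0.5099 0.0338]
A−BK = [-0.0189 -0.0231; 0.3633 1.6161]
AᵀP(A−BK) = [0.2980 0.2160; 0.2160 1.2902]
P' = Q + AᵀP(A−BK) = [2.2980 1.7160; 1.7160 3.5402]
tr(P') = 5.8381


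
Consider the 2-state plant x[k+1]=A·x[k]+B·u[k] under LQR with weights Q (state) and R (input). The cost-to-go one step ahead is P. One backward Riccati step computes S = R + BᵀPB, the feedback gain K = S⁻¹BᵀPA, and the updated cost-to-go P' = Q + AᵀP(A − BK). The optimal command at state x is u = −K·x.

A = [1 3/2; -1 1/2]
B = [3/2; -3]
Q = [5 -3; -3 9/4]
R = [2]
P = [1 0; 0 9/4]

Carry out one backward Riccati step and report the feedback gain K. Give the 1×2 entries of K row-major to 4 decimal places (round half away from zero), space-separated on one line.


0.3367 -0.0459

BᵀP = [1.5000 -6.7500]
S = R + BᵀPB = [2] + [22.5000] = [24.5000]
BᵀPA = [8.2500 -1.1250]
K = S⁻¹·BᵀPA = [0.3367 -0.0459]
A−BK = [0.4949 1.5689; 0.0102 0.3622]
AᵀP(A−BK) = [0.4719 0.7538; 0.7538 2.7608]
P' = Q + AᵀP(A−BK) = [5.4719 -2.2462; -2.2462 5.0108]
tr(P') = 10.4828


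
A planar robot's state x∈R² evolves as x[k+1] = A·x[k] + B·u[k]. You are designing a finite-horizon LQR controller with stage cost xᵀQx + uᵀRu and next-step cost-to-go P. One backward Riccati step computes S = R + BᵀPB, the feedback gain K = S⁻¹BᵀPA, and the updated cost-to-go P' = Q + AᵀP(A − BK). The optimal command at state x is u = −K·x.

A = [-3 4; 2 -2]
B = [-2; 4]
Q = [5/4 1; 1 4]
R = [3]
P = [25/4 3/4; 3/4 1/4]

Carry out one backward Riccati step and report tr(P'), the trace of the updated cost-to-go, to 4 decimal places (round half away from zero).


36.2375

BᵀP = [-9.5000 -0.5000]
S = R + BᵀPB = [3] + [17.0000] = [20.0000]
BᵀPA = [27.5000 -37.0000]
K = S⁻¹·BᵀPA = [1.3750 -1.8500]
A−BK = [-0.2500 0.3000; -3.5000 5.4000]
AᵀP(A−BK) = [10.4375 -14.6250; -14.6250 20.5500]
P' = Q + AᵀP(A−BK) = [11.6875 -13.6250; -13.6250 24.5500]
tr(P') = 36.2375


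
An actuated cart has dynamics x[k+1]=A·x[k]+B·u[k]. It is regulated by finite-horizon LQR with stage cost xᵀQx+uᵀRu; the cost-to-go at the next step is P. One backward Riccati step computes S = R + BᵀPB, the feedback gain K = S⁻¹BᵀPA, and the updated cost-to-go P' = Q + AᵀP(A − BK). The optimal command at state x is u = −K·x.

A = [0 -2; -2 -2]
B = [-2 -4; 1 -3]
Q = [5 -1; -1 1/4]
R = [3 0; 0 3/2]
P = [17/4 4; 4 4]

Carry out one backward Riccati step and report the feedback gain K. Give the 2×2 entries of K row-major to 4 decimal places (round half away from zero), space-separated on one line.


-0.0955 0.0077 0.2921 0.5646

BᵀP = [-4.5000 -4.0000; -29.0000 -28.0000]
S = R + BᵀPB = [3 0; 0 3/2] + [5.0000 30.0000; 30.0000 200.0000] = [8.0000 30.0000; 30.0000 201.5000]
BᵀPA = [8.0000 17.0000; 56.0000 114.0000]
K = S⁻¹·BᵀPA = [-0.0955 0.0077; 0.2921 0.5646]
A−BK = [0.9775 0.2739; -1.0281 -0.3139]
AᵀP(A−BK) = [0.4045 0.3202; 0.3202 0.5035]
P' = Q + AᵀP(A−BK) = [5.4045 -0.6798; -0.6798 0.7535]
tr(P') = 6.1580


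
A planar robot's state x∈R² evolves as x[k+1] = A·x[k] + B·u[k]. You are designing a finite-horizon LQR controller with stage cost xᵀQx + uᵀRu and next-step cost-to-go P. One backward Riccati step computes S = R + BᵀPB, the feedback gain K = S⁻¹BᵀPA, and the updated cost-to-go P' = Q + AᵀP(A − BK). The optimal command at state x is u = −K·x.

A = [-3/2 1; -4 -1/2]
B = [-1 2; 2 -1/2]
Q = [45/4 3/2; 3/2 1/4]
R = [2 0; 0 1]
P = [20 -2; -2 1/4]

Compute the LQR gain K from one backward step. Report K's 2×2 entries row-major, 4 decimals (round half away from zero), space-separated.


-0.0219 -0.1277 -0.5417 0.4323

BᵀP = [-24.0000 2.5000; 41.0000 -4.1250]
S = R + BᵀPB = [2 0; 0 1] + [29.0000 -49.2500; -49.2500 84.0625] = [31.0000 -49.2500; -49.2500 85.0625]
BᵀPA = [26.0000 -25.2500; -45.0000 43.0625]
K = S⁻¹·BᵀPA = [-0.0219 -0.1277; -0.5417 0.4323]
A−BK = [-0.4385 0.0077; -4.2271 -0.0284]
AᵀP(A−BK) = [1.1928 -0.2259; -0.2259 0.2218]
P' = Q + AᵀP(A−BK) = [12.4428 1.2741; 1.2741 0.4718]
tr(P') = 12.9145


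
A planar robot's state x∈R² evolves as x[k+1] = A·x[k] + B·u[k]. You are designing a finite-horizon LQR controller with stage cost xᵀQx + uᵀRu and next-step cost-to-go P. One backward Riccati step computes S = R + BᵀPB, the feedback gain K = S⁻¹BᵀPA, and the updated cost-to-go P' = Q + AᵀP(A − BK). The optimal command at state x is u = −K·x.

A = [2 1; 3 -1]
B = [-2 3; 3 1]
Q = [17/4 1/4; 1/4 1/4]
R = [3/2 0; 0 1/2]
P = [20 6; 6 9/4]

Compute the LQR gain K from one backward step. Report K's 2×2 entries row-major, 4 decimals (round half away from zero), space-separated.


0.4633 -0.2825 1.0321 0.1171

BᵀP = [-22.0000 -5.2500; 66.0000 20.2500]
S = R + BᵀPB = [3/2 0; 0 1/2] + [28.2500 -71.2500; -71.2500 218.2500] = [29.7500 -71.2500; -71.2500 218.7500]
BᵀPA = [-59.7500 -16.7500; 192.7500 45.7500]
K = S⁻¹·BᵀPA = [0.4633 -0.2825; 1.0321 0.1171]
A−BK = [-0.1695 0.0836; 0.5780 -0.2695]
AᵀP(A−BK) = [1.0052 -0.2058; -0.2058 0.1594]
P' = Q + AᵀP(A−BK) = [5.2552 0.0442; 0.0442 0.4094]
tr(P') = 5.6646


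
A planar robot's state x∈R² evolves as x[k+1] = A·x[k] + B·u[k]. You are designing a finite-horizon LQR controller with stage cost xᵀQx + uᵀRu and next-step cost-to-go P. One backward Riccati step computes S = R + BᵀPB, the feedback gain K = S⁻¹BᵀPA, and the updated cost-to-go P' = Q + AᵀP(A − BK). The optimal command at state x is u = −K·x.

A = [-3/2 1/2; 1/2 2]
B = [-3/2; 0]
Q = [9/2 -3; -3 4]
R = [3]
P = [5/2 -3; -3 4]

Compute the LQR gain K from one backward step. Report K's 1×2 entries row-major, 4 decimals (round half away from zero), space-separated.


BᵀP = [-3.7500 4.5000]
S = R + BᵀPB = [3] + [5.6250] = [8.6250]
BᵀPA = [7.8750 7.1250]
K = S⁻¹·BᵀPA = [0.9130 0.8261]
A−BK = [-0.1304 1.7391; 0.5000 2.0000]
AᵀP(A−BK) = [3.9348 3.8696; 3.8696 4.7391]
P' = Q + AᵀP(A−BK) = [8.4348 0.8696; 0.8696 8.7391]
tr(P') = 17.1739

0.9130 0.8261


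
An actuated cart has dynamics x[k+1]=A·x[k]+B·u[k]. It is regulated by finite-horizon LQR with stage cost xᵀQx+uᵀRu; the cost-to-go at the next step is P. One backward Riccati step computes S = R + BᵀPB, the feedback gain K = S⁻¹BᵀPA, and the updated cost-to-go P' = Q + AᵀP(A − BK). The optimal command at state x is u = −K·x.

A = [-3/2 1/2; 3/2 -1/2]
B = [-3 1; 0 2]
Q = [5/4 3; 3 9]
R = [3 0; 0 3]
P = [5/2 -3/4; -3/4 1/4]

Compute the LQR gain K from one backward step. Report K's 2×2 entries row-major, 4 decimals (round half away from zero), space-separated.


BᵀP = [-7.5000 2.2500; 1.0000 -0.2500]
S = R + BᵀPB = [3 0; 0 3] + [22.5000 -3.0000; -3.0000 0.5000] = [25.5000 -3.0000; -3.0000 3.5000]
BᵀPA = [14.6250 -4.8750; -1.8750 0.6250]
K = S⁻¹·BᵀPA = [0.5678 -0.1893; -0.0491 0.0164]
A−BK = [0.2523 -0.0841; 1.5981 -0.5327]
AᵀP(A−BK) = [1.1671 -0.3890; -0.3890 0.1297]
P' = Q + AᵀP(A−BK) = [2.4171 2.6110; 2.6110 9.1297]
tr(P') = 11.5467

0.5678 -0.1893 -0.0491 0.0164


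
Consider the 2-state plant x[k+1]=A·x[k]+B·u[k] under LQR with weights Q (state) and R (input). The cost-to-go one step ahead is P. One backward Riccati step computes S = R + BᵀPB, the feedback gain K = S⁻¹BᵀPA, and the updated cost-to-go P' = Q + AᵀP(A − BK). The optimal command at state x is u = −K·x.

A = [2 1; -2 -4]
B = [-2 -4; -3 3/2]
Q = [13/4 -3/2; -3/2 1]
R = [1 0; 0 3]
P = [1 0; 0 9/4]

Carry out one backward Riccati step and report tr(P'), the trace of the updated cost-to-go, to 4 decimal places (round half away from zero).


BᵀP = [-2.0000 -6.7500; -4.0000 3.3750]
S = R + BᵀPB = [1 0; 0 3] + [24.2500 -2.1250; -2.1250 21.0625] = [25.2500 -2.1250; -2.1250 24.0625]
BᵀPA = [9.5000 25.0000; -14.7500 -17.5000]
K = S⁻¹·BᵀPA = [0.3271 0.9358; -0.5841 -0.6446]
A−BK = [0.3178 0.2932; -0.1426 -0.2255]
AᵀP(A−BK) = [1.2772 1.6012; 1.6012 2.3228]
P' = Q + AᵀP(A−BK) = [4.5272 0.1012; 0.1012 3.3228]
tr(P') = 7.8501

7.8501


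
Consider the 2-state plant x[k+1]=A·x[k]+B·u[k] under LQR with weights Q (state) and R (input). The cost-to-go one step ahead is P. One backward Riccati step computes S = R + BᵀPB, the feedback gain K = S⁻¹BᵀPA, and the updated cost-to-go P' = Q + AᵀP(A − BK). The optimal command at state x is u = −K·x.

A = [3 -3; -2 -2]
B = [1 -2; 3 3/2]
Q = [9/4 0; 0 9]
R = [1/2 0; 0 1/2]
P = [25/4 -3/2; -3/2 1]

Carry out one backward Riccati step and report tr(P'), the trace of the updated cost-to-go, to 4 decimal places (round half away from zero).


BᵀP = [1.7500 1.5000; -14.7500 4.5000]
S = R + BᵀPB = [1/2 0; 0 1/2] + [6.2500 -1.2500; -1.2500 36.2500] = [6.7500 -1.2500; -1.2500 36.7500]
BᵀPA = [2.2500 -8.2500; -53.2500 35.2500]
K = S⁻¹·BᵀPA = [0.0654 -1.0512; -1.4468 0.9234]
A−BK = [0.0411 -0.1019; -0.0261 -0.2315]
AᵀP(A−BK) = [1.0631 -0.7122; -0.7122 1.0266]
P' = Q + AᵀP(A−BK) = [3.3131 -0.7122; -0.7122 10.0266]
tr(P') = 13.3398

13.3398


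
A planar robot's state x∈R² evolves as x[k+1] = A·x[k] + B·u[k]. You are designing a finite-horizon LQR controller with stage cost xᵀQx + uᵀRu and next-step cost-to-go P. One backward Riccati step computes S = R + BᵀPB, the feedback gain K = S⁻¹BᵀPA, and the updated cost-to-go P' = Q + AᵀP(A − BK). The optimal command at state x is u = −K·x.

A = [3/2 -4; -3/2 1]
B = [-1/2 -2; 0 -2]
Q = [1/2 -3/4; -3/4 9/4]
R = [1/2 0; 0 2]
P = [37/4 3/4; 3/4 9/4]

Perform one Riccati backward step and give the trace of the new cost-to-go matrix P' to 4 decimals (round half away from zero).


BᵀP = [-4.6250 -0.3750; -20.0000 -6.0000]
S = R + BᵀPB = [1/2 0; 0 2] + [2.3125 10.0000; 10.0000 52.0000] = [2.8125 10.0000; 10.0000 54.0000]
BᵀPA = [-6.3750 18.1250; -21.0000 74.0000]
K = S⁻¹·BᵀPA = [-2.5880 4.6024; 0.0904 0.5181]
A−BK = [0.3867 -0.6627; -1.3193 2.0361]
AᵀP(A−BK) = [7.8994 -13.0301; -13.0301 22.4940]
P' = Q + AᵀP(A−BK) = [8.3994 -13.7801; -13.7801 24.7440]
tr(P') = 33.1434

33.1434


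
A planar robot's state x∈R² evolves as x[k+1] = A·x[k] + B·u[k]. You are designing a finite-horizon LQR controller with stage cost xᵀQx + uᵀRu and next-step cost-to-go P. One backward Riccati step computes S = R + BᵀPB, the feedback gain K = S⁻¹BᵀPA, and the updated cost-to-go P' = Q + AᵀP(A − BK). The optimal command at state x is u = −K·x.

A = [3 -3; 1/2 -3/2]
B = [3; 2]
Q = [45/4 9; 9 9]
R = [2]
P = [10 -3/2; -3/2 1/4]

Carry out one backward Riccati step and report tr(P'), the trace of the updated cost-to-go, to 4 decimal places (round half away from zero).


BᵀP = [27.0000 -4.0000]
S = R + BᵀPB = [2] + [73.0000] = [75.0000]
BᵀPA = [79.0000 -75.0000]
K = S⁻¹·BᵀPA = [1.0533 -1.0000]
A−BK = [-0.1600 0.0000; -1.6067 0.5000]
AᵀP(A−BK) = [2.3492 -2.1875; -2.1875 2.0625]
P' = Q + AᵀP(A−BK) = [13.5992 6.8125; 6.8125 11.0625]
tr(P') = 24.6617

24.6617


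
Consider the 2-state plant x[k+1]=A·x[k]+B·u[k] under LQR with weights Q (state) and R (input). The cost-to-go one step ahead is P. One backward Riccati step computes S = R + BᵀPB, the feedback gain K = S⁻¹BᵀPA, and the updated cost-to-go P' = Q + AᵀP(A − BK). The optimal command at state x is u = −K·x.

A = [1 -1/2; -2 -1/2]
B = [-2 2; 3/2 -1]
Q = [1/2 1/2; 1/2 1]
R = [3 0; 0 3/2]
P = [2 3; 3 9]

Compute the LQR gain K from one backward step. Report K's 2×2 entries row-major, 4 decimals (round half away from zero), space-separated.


BᵀP = [0.5000 7.5000; 1.0000 -3.0000]
S = R + BᵀPB = [3 0; 0 3/2] + [10.2500 -6.5000; -6.5000 5.0000] = [13.2500 -6.5000; -6.5000 6.5000]
BᵀPA = [-14.5000 -4.0000; 7.0000 1.0000]
K = S⁻¹·BᵀPA = [-1.1111 -0.4444; -0.0342 -0.2906]
A−BK = [-1.1538 -0.8077; -0.3675 -0.1239]
AᵀP(A−BK) = [10.1282 5.0897; 5.0897 2.7628]
P' = Q + AᵀP(A−BK) = [10.6282 5.5897; 5.5897 3.7628]
tr(P') = 14.3910

-1.1111 -0.4444 -0.0342 -0.2906


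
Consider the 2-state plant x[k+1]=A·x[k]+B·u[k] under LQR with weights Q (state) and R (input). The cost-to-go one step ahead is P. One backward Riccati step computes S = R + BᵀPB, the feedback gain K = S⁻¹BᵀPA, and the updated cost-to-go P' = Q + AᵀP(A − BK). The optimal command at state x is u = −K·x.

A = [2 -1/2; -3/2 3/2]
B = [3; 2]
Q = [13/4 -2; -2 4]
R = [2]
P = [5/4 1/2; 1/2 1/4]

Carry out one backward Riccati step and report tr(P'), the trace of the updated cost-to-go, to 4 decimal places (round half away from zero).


7.8318

BᵀP = [4.7500 2.0000]
S = R + BᵀPB = [2] + [18.2500] = [20.2500]
BᵀPA = [6.5000 0.6250]
K = S⁻¹·BᵀPA = [0.3210 0.0309]
A−BK = [1.0370 -0.5926; -2.1420 1.4383]
AᵀP(A−BK) = [0.4761 -0.1381; -0.1381 0.1057]
P' = Q + AᵀP(A−BK) = [3.7261 -2.1381; -2.1381 4.1057]
tr(P') = 7.8318


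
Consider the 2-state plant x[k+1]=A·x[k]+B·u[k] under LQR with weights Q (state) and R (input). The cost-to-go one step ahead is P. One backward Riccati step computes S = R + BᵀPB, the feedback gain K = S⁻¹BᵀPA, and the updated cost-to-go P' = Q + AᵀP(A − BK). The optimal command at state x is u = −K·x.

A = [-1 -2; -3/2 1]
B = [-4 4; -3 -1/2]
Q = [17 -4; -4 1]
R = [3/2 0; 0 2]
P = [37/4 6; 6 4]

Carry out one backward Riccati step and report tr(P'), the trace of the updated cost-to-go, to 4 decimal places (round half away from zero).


BᵀP = [-55.0000 -36.0000; 34.0000 22.0000]
S = R + BᵀPB = [3/2 0; 0 2] + [328.0000 -202.0000; -202.0000 125.0000] = [329.5000 -202.0000; -202.0000 127.0000]
BᵀPA = [109.0000 74.0000; -67.0000 -46.0000]
K = S⁻¹·BᵀPA = [0.2964 0.1017; -0.0561 -0.2005]
A−BK = [0.4101 -0.7914; -0.6388 1.2048]
AᵀP(A−BK) = [0.1824 -0.0151; -0.0151 0.2537]
P' = Q + AᵀP(A−BK) = [17.1824 -4.0151; -4.0151 1.2537]
tr(P') = 18.4361

18.4361


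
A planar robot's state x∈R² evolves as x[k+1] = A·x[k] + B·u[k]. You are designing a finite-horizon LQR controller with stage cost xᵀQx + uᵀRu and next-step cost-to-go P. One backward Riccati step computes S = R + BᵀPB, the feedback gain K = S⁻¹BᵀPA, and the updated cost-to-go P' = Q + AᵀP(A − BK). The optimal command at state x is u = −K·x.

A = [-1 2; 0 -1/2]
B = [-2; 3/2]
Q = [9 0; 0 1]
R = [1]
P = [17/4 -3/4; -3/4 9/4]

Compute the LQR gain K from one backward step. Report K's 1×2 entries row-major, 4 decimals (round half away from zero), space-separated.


BᵀP = [-9.6250 4.8750]
S = R + BᵀPB = [1] + [26.5625] = [27.5625]
BᵀPA = [9.6250 -21.6875]
K = S⁻¹·BᵀPA = [0.3492 -0.7868]
A−BK = [-0.3016 0.4263; -0.5238 0.6803]
AᵀP(A−BK) = [0.8889 -1.3016; -1.3016 1.9977]
P' = Q + AᵀP(A−BK) = [9.8889 -1.3016; -1.3016 2.9977]
tr(P') = 12.8866

0.3492 -0.7868


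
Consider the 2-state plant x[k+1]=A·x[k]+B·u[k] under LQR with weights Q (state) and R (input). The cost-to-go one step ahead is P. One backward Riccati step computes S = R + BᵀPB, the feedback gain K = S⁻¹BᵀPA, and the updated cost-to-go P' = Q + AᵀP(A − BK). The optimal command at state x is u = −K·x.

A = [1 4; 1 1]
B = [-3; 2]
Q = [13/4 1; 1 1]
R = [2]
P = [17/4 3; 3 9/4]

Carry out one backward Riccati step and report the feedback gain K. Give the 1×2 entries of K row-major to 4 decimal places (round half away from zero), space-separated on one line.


BᵀP = [-6.7500 -4.5000]
S = R + BᵀPB = [2] + [11.2500] = [13.2500]
BᵀPA = [-11.2500 -31.5000]
K = S⁻¹·BᵀPA = [-0.8491 -2.3774]
A−BK = [-1.5472 -3.1321; 2.6981 5.7547]
AᵀP(A−BK) = [2.9481 7.5047; 7.5047 19.3632]
P' = Q + AᵀP(A−BK) = [6.1981 8.5047; 8.5047 20.3632]
tr(P') = 26.5613

-0.8491 -2.3774


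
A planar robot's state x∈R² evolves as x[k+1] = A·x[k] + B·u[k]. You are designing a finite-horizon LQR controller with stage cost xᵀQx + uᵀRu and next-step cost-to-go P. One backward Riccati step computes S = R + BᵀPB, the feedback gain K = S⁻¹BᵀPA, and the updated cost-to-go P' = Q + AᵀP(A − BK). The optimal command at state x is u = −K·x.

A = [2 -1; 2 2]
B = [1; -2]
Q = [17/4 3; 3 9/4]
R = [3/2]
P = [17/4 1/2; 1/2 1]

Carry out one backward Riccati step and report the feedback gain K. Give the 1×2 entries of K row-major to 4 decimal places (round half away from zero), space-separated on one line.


0.4516 -0.8065

BᵀP = [3.2500 -1.5000]
S = R + BᵀPB = [3/2] + [6.2500] = [7.7500]
BᵀPA = [3.5000 -6.2500]
K = S⁻¹·BᵀPA = [0.4516 -0.8065]
A−BK = [1.5484 -0.1935; 2.9032 0.3871]
AᵀP(A−BK) = [23.4194 -0.6774; -0.6774 1.2097]
P' = Q + AᵀP(A−BK) = [27.6694 2.3226; 2.3226 3.4597]
tr(P') = 31.1290


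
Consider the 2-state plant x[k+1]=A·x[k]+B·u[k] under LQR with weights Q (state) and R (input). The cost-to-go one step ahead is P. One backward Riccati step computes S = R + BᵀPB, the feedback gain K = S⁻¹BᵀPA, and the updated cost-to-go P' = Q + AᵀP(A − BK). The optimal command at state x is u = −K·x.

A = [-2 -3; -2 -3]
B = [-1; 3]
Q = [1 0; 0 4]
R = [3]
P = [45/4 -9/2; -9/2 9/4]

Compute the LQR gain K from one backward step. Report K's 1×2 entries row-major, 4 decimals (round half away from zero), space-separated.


BᵀP = [-24.7500 11.2500]
S = R + BᵀPB = [3] + [58.5000] = [61.5000]
BᵀPA = [27.0000 40.5000]
K = S⁻¹·BᵀPA = [0.4390 0.6585]
A−BK = [-1.5610 -2.3415; -3.3171 -4.9756]
AᵀP(A−BK) = [6.1463 9.2195; 9.2195 13.8293]
P' = Q + AᵀP(A−BK) = [7.1463 9.2195; 9.2195 17.8293]
tr(P') = 24.9756

0.4390 0.6585


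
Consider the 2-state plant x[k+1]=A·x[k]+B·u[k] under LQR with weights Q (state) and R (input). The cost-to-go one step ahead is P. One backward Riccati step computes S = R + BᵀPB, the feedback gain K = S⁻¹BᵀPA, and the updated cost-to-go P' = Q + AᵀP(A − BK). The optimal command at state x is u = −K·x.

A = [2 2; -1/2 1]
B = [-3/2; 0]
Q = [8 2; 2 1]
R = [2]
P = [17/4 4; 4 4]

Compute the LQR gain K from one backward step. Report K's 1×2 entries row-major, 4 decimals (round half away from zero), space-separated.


-0.8432 -1.6216

BᵀP = [-6.3750 -6.0000]
S = R + BᵀPB = [2] + [9.5625] = [11.5625]
BᵀPA = [-9.7500 -18.7500]
K = S⁻¹·BᵀPA = [-0.8432 -1.6216]
A−BK = [0.7351 -0.4324; -0.5000 1.0000]
AᵀP(A−BK) = [1.7784 3.1892; 3.1892 6.5946]
P' = Q + AᵀP(A−BK) = [9.7784 5.1892; 5.1892 7.5946]
tr(P') = 17.3730


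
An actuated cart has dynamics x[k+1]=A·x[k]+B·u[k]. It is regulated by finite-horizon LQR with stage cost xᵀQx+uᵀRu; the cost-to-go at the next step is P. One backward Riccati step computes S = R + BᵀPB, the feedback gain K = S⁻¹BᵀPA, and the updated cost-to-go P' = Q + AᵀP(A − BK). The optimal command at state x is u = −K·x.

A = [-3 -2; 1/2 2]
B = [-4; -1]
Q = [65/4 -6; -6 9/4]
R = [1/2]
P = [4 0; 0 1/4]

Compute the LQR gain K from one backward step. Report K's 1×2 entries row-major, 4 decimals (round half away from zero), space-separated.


BᵀP = [-16.0000 -0.2500]
S = R + BᵀPB = [1/2] + [64.2500] = [64.7500]
BᵀPA = [47.8750 31.5000]
K = S⁻¹·BᵀPA = [0.7394 0.4865]
A−BK = [-0.0425 -0.0541; 1.2394 2.4865]
AᵀP(A−BK) = [0.6646 0.9595; 0.9595 1.6757]
P' = Q + AᵀP(A−BK) = [16.9146 -5.0405; -5.0405 3.9257]
tr(P') = 20.8403

0.7394 0.4865


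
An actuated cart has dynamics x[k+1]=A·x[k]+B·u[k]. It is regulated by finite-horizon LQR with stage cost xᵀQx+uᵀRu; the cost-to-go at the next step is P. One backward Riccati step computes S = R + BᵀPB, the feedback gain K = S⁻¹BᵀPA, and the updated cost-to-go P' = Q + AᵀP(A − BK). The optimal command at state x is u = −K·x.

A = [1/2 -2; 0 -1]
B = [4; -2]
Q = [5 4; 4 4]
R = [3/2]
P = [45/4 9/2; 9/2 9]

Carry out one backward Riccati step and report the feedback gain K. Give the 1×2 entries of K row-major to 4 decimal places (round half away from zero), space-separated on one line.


0.1237 -0.4948

BᵀP = [36.0000 0.0000]
S = R + BᵀPB = [3/2] + [144.0000] = [145.5000]
BᵀPA = [18.0000 -72.0000]
K = S⁻¹·BᵀPA = [0.1237 -0.4948]
A−BK = [0.0052 -0.0206; 0.2474 -1.9897]
AᵀP(A−BK) = [0.5857 -4.5928; -4.5928 36.3711]
P' = Q + AᵀP(A−BK) = [5.5857 -0.5928; -0.5928 40.3711]
tr(P') = 45.9568


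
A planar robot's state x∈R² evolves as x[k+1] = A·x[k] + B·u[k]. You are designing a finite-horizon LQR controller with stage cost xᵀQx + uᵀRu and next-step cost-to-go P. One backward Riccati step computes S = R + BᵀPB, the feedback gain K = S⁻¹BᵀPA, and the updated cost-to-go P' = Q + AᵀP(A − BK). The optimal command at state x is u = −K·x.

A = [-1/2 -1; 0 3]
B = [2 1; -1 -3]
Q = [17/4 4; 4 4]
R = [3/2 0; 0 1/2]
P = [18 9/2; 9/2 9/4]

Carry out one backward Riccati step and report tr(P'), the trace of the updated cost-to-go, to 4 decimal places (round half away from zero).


BᵀP = [31.5000 6.7500; 4.5000 -2.2500]
S = R + BᵀPB = [3/2 0; 0 1/2] + [56.2500 11.2500; 11.2500 11.2500] = [57.7500 11.2500; 11.2500 11.7500]
BᵀPA = [-15.7500 -11.2500; -2.2500 -11.2500]
K = S⁻¹·BᵀPA = [-0.2894 -0.0102; 0.0856 -0.9477]
A−BK = [-0.0068 -0.0319; -0.0326 0.1467]
AᵀP(A−BK) = [0.1345 -0.0428; -0.0428 0.4738]
P' = Q + AᵀP(A−BK) = [4.3845 3.9572; 3.9572 4.4738]
tr(P') = 8.8584

8.8584


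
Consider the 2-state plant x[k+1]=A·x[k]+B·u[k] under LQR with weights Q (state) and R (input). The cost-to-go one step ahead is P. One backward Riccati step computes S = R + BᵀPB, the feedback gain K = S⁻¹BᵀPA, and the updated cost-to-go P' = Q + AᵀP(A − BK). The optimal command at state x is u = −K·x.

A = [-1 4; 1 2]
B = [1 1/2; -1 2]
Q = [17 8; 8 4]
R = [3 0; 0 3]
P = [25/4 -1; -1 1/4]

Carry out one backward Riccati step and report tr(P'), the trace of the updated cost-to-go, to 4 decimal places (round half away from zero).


46.0732

BᵀP = [7.2500 -1.2500; 1.1250 0.0000]
S = R + BᵀPB = [3 0; 0 3] + [8.5000 1.1250; 1.1250 0.5625] = [11.5000 1.1250; 1.1250 3.5625]
BᵀPA = [-8.5000 26.5000; -1.1250 4.5000]
K = S⁻¹·BᵀPA = [-0.7308 2.2503; -0.0850 0.5525]
A−BK = [-0.2267 1.4734; 0.4392 3.1452]
AᵀP(A−BK) = [2.1924 -6.7509; -6.7509 22.8808]
P' = Q + AᵀP(A−BK) = [19.1924 1.2491; 1.2491 26.8808]
tr(P') = 46.0732


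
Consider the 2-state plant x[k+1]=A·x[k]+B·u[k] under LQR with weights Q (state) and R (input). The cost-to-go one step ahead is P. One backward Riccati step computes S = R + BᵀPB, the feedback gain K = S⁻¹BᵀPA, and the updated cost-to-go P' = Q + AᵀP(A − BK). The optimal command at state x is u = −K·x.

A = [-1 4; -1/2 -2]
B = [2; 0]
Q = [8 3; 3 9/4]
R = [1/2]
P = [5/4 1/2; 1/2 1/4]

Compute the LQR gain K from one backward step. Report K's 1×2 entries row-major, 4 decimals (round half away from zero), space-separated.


BᵀP = [2.5000 1.0000]
S = R + BᵀPB = [1/2] + [5.0000] = [5.5000]
BᵀPA = [-3.0000 8.0000]
K = S⁻¹·BᵀPA = [-0.5455 1.4545]
A−BK = [0.0909 1.0909; -0.5000 -2.0000]
AᵀP(A−BK) = [0.1761 -0.3864; -0.3864 1.3636]
P' = Q + AᵀP(A−BK) = [8.1761 2.6136; 2.6136 3.6136]
tr(P') = 11.7898

-0.5455 1.4545


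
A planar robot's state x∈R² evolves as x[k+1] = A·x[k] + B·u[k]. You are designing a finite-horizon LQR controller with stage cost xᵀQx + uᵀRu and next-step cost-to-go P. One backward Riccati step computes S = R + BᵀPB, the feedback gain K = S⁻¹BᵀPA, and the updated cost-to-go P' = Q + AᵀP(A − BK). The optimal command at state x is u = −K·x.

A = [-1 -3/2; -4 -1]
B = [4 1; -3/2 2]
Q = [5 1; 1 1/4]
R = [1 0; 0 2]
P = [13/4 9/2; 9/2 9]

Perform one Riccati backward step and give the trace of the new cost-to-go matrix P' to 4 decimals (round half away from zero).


BᵀP = [6.2500 4.5000; 12.2500 22.5000]
S = R + BᵀPB = [1 0; 0 2] + [18.2500 15.2500; 15.2500 57.2500] = [19.2500 15.2500; 15.2500 59.2500]
BᵀPA = [-24.2500 -13.8750; -102.2500 -40.8750]
K = S⁻¹·BᵀPA = [0.1349 -0.2189; -1.7605 -0.6335]
A−BK = [0.2208 0.0091; -0.2767 -0.0613]
AᵀP(A−BK) = [6.5143 2.2880; 2.2880 0.8797]
P' = Q + AᵀP(A−BK) = [11.5143 3.2880; 3.2880 1.1297]
tr(P') = 12.6440

12.6440


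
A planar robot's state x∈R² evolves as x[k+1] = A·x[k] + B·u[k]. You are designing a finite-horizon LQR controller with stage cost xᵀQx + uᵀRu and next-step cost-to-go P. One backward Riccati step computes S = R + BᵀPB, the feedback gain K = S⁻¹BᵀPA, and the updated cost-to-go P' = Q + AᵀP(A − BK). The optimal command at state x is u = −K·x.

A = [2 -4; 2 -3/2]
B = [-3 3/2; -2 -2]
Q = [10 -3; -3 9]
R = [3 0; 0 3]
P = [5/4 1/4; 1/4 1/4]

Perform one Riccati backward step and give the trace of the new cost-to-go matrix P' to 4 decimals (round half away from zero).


BᵀP = [-4.2500 -1.2500; 1.3750 -0.1250]
S = R + BᵀPB = [3 0; 0 3] + [15.2500 -3.8750; -3.8750 2.3125] = [18.2500 -3.8750; -3.8750 5.3125]
BᵀPA = [-11.0000 18.8750; 2.5000 -5.3125]
K = S⁻¹·BᵀPA = [-0.5950 0.9725; 0.0366 -0.2906]
A−BK = [0.1602 -0.6465; 0.8833 -0.1362]
AᵀP(A−BK) = [1.3638 -2.0755; -2.0755 3.6619]
P' = Q + AᵀP(A−BK) = [11.3638 -5.0755; -5.0755 12.6619]
tr(P') = 24.0257

24.0257


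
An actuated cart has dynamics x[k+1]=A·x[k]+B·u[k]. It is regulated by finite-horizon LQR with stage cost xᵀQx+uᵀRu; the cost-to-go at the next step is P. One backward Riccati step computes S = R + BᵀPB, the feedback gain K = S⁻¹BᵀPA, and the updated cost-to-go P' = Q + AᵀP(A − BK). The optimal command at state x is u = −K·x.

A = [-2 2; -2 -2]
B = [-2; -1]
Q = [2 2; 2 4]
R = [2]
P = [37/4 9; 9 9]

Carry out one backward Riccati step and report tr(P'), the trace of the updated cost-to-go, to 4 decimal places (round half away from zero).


BᵀP = [-27.5000 -27.0000]
S = R + BᵀPB = [2] + [82.0000] = [84.0000]
BᵀPA = [109.0000 -1.0000]
K = S⁻¹·BᵀPA = [1.2976 -0.0119]
A−BK = [0.5952 1.9762; -0.7024 -2.0119]
AᵀP(A−BK) = [3.5595 0.2976; 0.2976 0.9881]
P' = Q + AᵀP(A−BK) = [5.5595 2.2976; 2.2976 4.9881]
tr(P') = 10.5476

10.5476


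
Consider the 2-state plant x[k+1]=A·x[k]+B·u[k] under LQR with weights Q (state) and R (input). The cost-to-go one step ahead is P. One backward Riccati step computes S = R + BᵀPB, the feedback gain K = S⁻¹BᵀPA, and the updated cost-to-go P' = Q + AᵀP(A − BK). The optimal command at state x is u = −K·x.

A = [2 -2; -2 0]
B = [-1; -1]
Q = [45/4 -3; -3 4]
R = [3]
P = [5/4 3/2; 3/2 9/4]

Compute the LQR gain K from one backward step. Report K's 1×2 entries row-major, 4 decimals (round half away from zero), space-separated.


BᵀP = [-2.7500 -3.7500]
S = R + BᵀPB = [3] + [6.5000] = [9.5000]
BᵀPA = [2.0000 5.5000]
K = S⁻¹·BᵀPA = [0.2105 0.5789]
A−BK = [2.2105 -1.4211; -1.7895 0.5789]
AᵀP(A−BK) = [1.5789 -0.1579; -0.1579 1.8158]
P' = Q + AᵀP(A−BK) = [12.8289 -3.1579; -3.1579 5.8158]
tr(P') = 18.6447

0.2105 0.5789


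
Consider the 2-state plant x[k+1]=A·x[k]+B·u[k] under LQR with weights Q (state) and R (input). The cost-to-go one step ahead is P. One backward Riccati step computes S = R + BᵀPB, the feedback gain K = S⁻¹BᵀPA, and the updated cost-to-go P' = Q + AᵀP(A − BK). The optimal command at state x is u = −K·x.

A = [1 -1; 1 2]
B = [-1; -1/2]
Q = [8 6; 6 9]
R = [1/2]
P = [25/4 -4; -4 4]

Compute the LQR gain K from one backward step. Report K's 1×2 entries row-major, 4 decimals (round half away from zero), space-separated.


BᵀP = [-4.2500 2.0000]
S = R + BᵀPB = [1/2] + [3.2500] = [3.7500]
BᵀPA = [-2.2500 8.2500]
K = S⁻¹·BᵀPA = [-0.6000 2.2000]
A−BK = [0.4000 1.2000; 0.7000 3.1000]
AᵀP(A−BK) = [0.9000 2.7000; 2.7000 20.1000]
P' = Q + AᵀP(A−BK) = [8.9000 8.7000; 8.7000 29.1000]
tr(P') = 38.0000

-0.6000 2.2000


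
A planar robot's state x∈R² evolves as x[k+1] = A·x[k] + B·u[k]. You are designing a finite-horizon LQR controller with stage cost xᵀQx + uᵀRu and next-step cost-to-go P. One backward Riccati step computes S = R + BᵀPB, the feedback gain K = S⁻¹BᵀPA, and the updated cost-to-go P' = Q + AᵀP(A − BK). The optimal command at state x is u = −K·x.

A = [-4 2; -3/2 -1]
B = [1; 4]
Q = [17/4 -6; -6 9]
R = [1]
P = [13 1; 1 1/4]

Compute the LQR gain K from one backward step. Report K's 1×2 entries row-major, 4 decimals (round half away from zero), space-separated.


-2.7308 1.2308

BᵀP = [17.0000 2.0000]
S = R + BᵀPB = [1] + [25.0000] = [26.0000]
BᵀPA = [-71.0000 32.0000]
K = S⁻¹·BᵀPA = [-2.7308 1.2308]
A−BK = [-1.2692 0.7692; 9.4231 -5.9231]
AᵀP(A−BK) = [26.6779 -15.2404; -15.2404 8.8654]
P' = Q + AᵀP(A−BK) = [30.9279 -21.2404; -21.2404 17.8654]
tr(P') = 48.7933


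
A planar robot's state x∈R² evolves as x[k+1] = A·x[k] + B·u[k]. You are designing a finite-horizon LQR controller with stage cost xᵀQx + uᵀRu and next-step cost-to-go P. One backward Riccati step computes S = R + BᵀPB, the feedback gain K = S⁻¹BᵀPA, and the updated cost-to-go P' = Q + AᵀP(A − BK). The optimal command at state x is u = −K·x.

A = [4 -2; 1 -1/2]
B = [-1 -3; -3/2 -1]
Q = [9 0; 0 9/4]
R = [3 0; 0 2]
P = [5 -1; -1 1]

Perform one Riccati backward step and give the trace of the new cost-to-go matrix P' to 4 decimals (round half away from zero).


BᵀP = [-3.5000 -0.5000; -14.0000 2.0000]
S = R + BᵀPB = [3 0; 0 2] + [4.2500 11.0000; 11.0000 40.0000] = [7.2500 11.0000; 11.0000 42.0000]
BᵀPA = [-14.5000 7.2500; -54.0000 27.0000]
K = S⁻¹·BᵀPA = [-0.0817 0.0409; -1.2643 0.6322]
A−BK = [0.1253 -0.0627; -0.3869 0.1935]
AᵀP(A−BK) = [3.5422 -1.7711; -1.7711 0.8856]
P' = Q + AᵀP(A−BK) = [12.5422 -1.7711; -1.7711 3.1356]
tr(P') = 15.6778

15.6778


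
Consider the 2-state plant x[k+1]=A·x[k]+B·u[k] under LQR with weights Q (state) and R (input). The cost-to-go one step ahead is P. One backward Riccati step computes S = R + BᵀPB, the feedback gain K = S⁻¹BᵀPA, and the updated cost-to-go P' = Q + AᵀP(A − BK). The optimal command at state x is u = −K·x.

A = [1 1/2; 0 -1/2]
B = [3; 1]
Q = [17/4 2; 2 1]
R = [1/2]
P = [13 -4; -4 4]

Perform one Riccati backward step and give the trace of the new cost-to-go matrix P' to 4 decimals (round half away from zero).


7.1949

BᵀP = [35.0000 -8.0000]
S = R + BᵀPB = [1/2] + [97.0000] = [97.5000]
BᵀPA = [35.0000 21.5000]
K = S⁻¹·BᵀPA = [0.3590 0.2205]
A−BK = [-0.0769 -0.1615; -0.3590 -0.7205]
AᵀP(A−BK) = [0.4359 0.7821; 0.7821 1.5090]
P' = Q + AᵀP(A−BK) = [4.6859 2.7821; 2.7821 2.5090]
tr(P') = 7.1949


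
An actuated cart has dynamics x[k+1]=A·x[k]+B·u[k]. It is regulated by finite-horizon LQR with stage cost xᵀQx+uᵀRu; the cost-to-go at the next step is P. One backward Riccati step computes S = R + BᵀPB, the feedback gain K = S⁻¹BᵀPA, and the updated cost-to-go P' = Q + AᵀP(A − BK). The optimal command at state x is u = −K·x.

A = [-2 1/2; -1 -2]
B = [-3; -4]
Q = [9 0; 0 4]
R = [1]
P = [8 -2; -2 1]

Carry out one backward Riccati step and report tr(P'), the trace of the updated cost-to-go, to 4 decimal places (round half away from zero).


22.5366

BᵀP = [-16.0000 2.0000]
S = R + BᵀPB = [1] + [40.0000] = [41.0000]
BᵀPA = [30.0000 -12.0000]
K = S⁻¹·BᵀPA = [0.7317 -0.2927]
A−BK = [0.1951 -0.3780; 1.9268 -3.1707]
AᵀP(A−BK) = [3.0488 -4.2195; -4.2195 6.4878]
P' = Q + AᵀP(A−BK) = [12.0488 -4.2195; -4.2195 10.4878]
tr(P') = 22.5366


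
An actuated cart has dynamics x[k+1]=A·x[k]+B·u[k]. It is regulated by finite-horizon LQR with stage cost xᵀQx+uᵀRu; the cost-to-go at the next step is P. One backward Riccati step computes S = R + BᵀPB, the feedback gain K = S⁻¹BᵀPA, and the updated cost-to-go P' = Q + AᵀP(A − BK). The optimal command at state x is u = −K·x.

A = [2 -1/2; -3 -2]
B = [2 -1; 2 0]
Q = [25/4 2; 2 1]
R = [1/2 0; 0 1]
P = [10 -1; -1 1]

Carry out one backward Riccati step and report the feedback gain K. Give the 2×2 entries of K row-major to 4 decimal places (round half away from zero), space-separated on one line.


-0.2323 -0.5806 -2.4710 -0.6774

BᵀP = [18.0000 0.0000; -10.0000 1.0000]
S = R + BᵀPB = [1/2 0; 0 1] + [36.0000 -18.0000; -18.0000 10.0000] = [36.5000 -18.0000; -18.0000 11.0000]
BᵀPA = [36.0000 -9.0000; -23.0000 3.0000]
K = S⁻¹·BᵀPA = [-0.2323 -0.5806; -2.4710 -0.6774]
A−BK = [-0.0065 -0.0161; -2.5355 -0.8387]
AᵀP(A−BK) = [12.5290 3.8226; 3.8226 1.3065]
P' = Q + AᵀP(A−BK) = [18.7790 5.8226; 5.8226 2.3065]
tr(P') = 21.0855


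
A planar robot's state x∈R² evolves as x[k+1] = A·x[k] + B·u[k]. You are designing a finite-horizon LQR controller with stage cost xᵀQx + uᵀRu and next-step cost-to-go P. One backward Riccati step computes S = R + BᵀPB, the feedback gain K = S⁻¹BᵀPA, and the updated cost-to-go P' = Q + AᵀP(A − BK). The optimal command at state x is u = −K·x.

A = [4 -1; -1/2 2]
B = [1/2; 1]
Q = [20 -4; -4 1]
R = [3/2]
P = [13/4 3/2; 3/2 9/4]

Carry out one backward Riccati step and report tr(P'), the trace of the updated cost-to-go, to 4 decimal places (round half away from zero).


52.4903

BᵀP = [3.1250 3.0000]
S = R + BᵀPB = [3/2] + [4.5625] = [6.0625]
BᵀPA = [11.0000 2.8750]
K = S⁻¹·BᵀPA = [1.8144 0.4742]
A−BK = [3.0928 -1.2371; -2.3144 1.5258]
AᵀP(A−BK) = [26.6037 -7.7165; -7.7165 4.8866]
P' = Q + AᵀP(A−BK) = [46.6037 -11.7165; -11.7165 5.8866]
tr(P') = 52.4903


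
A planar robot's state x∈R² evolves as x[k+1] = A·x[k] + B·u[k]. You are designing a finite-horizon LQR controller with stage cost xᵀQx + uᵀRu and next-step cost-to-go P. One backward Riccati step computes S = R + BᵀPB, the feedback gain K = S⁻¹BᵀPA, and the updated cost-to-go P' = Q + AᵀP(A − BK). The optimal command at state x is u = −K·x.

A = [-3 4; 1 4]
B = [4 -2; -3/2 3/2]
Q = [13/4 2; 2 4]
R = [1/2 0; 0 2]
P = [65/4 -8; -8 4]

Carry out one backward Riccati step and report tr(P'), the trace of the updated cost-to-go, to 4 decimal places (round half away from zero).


8.9178

BᵀP = [77.0000 -38.0000; -44.5000 22.0000]
S = R + BᵀPB = [1/2 0; 0 2] + [365.0000 -211.0000; -211.0000 122.0000] = [365.5000 -211.0000; -211.0000 124.0000]
BᵀPA = [-269.0000 156.0000; 155.5000 -90.0000]
K = S⁻¹·BᵀPA = [-0.6810 0.4419; 0.0952 0.0262]
A−BK = [-0.0855 2.2846; -0.1643 4.6236]
AᵀP(A−BK) = [0.2520 -0.1929; -0.1929 1.4157]
P' = Q + AᵀP(A−BK) = [3.5020 1.8071; 1.8071 5.4157]
tr(P') = 8.9178
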